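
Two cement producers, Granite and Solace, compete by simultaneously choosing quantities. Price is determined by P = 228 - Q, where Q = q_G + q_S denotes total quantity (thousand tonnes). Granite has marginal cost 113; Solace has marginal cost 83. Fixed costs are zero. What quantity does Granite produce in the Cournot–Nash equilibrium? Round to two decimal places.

Granite's profit: π_G = (228 - Q)q_G - (113q_G). Setting ∂π_G/∂q_G = 0: 115 - 2q_G - (q_S) = 0.
Solace's first-order condition: 145 - 2q_S - (q_G) = 0.
Best responses: q_G = (115 - q_S)/2, q_S = (145 - q_G)/2.
Solving the pair: q_G = 85/3, q_S = 175/3.

28.33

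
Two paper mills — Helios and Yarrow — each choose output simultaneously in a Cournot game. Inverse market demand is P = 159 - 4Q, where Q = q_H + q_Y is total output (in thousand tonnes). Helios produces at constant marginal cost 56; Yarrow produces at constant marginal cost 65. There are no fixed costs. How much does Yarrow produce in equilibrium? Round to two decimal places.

Helios's profit: π_H = (159 - 4Q)q_H - (56q_H). Setting ∂π_H/∂q_H = 0: 103 - 8q_H - 4(q_Y) = 0.
Yarrow's profit: π_Y = (159 - 4Q)q_Y - (65q_Y). Setting ∂π_Y/∂q_Y = 0: 94 - 8q_Y - 4(q_H) = 0.
Rearranging gives the reaction functions q_H = (103 - 4q_Y)/8 and q_Y = (94 - 4q_H)/8.
Solving the pair: q_H = 28/3, q_Y = 85/12.

7.08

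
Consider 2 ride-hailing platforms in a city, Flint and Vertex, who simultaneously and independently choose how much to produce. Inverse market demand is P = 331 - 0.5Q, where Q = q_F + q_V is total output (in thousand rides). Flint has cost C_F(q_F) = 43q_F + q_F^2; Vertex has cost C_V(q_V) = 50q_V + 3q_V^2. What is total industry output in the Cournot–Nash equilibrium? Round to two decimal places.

124.07

Flint's profit: π_F = (331 - 0.5Q)q_F - (43q_F + q_F²). Setting ∂π_F/∂q_F = 0: 288 - 3q_F - (1/2)(q_V) = 0.
Vertex's profit: π_V = (331 - 0.5Q)q_V - (50q_V + 3q_V²). Setting ∂π_V/∂q_V = 0: 281 - 7q_V - (1/2)(q_F) = 0.
So q_F = (288 - (1/2)q_V)/3 and q_V = (281 - (1/2)q_F)/7.
Substituting one into the other gives q_F = 90.3855 and q_V = 33.6867.
Total output Q = 90.3855 + 33.6867 = 124.0723.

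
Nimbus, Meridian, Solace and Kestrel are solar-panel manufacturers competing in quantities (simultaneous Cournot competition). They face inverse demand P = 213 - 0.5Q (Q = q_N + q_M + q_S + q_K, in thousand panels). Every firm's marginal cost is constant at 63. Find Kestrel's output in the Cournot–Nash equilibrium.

60

Each firm earns π_i = (213 - 0.5Q)q_i - 63q_i.
First-order condition (treating rivals' output as given): 150 - q_i - (1/2)·Σ_{j≠i} q_j = 0.
With identical firms every q_j equals q_i, so Σ_{j≠i} q_j = 3q_i and 150 = (5/2)q_i, giving q_i = 60.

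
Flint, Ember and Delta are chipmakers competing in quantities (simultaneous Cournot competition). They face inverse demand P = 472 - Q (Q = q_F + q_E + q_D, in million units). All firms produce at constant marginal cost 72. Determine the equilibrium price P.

172

Each firm earns π_i = (472 - Q)q_i - 72q_i.
First-order condition (treating rivals' output as given): 400 - 2q_i - Σ_{j≠i} q_j = 0.
With identical firms every q_j equals q_i, so Σ_{j≠i} q_j = 2q_i and 400 = 4q_i, giving q_i = 100.
Total output Q = 300, so price P = 472 - 300 = 172.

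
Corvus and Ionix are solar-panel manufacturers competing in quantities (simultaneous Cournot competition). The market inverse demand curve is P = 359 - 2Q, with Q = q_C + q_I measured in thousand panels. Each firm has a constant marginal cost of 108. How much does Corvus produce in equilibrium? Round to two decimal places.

A representative firm's profit is π_i = q_i(359 - 2Q) - 108q_i.
Setting ∂π_i/∂q_i = 0 with rivals' quantities fixed: 251 - 4q_i - 2q_j = 0.
With identical firms every q_j equals q_i, so q_j = q_i and 251 = 6q_i, giving q_i = 251/6.

41.83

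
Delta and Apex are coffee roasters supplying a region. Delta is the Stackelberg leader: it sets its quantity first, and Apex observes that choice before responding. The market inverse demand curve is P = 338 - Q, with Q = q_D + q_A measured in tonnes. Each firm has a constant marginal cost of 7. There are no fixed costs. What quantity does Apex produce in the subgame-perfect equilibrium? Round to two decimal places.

82.75

The follower Apex best-responds to any q_D: π_A = (338 - Q)q_A - 7q_A.
∂π_A/∂q_A = 331 - q_D - 2q_A = 0 gives the reaction function q_A = (331 - q_D)/2.
The leader anticipates this reaction. Substituting into P = 338 - Q gives P = 345/2 - (1/2)q_D, so π_D = (345/2 - (1/2)q_D)q_D - 7q_D.
Leader FOC: 331/2 - q_D = 0, so q_D = 331/2.
Then q_A = (331 - 331/2)/2 = 331/4.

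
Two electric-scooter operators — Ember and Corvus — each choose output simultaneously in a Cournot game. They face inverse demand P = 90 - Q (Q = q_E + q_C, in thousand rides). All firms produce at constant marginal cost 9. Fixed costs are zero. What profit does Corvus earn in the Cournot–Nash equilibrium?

Each firm earns π_i = (90 - Q)q_i - 9q_i.
Setting ∂π_i/∂q_i = 0 with rivals' quantities fixed: 81 - 2q_i - q_j = 0.
With identical firms every q_j equals q_i, so q_j = q_i and 81 = 3q_i, giving q_i = 27.
Price P = 90 - 54 = 36.
Corvus's profit: (36 - 9)·27 = 729.

729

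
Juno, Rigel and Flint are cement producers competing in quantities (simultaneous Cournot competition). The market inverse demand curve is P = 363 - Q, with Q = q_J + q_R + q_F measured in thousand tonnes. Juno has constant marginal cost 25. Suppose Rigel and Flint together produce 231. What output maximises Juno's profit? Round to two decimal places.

With rivals' combined output fixed at 231, Juno's profit is π_J = (363 - 231 - q_J)q_J - (25q_J) = (132 - q_J)q_J - (25q_J).
∂π_J/∂q_J = 107 - 2q_J = 0, so q_J = 107/2.

53.50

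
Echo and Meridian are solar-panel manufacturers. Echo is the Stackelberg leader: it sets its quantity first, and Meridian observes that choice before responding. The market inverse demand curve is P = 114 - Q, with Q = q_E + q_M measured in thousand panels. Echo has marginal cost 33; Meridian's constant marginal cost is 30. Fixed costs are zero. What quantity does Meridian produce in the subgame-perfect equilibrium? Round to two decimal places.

Solve by backward induction. Given q_E, the follower Meridian maximises π_M = (114 - q_E - q_M)q_M - 30q_M.
Setting the follower's marginal profit to zero, 84 - q_E - 2q_M = 0, i.e. q_M = (84 - q_E)/2.
Echo substitutes q_M(q_E) into its own profit: π_E = q_E(114 - q_E - (84 - q_E)/2) - 33q_E = (72 - (1/2)q_E)q_E - 33q_E.
Maximising: ∂π_E/∂q_E = 39 - q_E = 0, giving q_E = 39.
Then q_M = (84 - 39)/2 = 45/2.

22.50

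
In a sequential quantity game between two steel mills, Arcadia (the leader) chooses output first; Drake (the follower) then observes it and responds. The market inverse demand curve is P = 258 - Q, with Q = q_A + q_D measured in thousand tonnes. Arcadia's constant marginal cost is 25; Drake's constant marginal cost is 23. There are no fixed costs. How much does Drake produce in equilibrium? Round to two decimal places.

The follower Drake best-responds to any q_A: π_D = (258 - Q)q_D - 23q_D.
∂π_D/∂q_D = 235 - q_A - 2q_D = 0 gives the reaction function q_D = (235 - q_A)/2.
Arcadia substitutes q_D(q_A) into its own profit: π_A = q_A(258 - q_A - (235 - q_A)/2) - 25q_A = (281/2 - (1/2)q_A)q_A - 25q_A.
Leader FOC: 231/2 - q_A = 0, so q_A = 231/2.
Then q_D = (235 - 231/2)/2 = 239/4.

59.75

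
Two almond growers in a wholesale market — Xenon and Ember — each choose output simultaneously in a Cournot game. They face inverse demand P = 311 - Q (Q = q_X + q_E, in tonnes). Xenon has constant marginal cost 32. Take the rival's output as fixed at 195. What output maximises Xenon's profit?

42

With the rival's output fixed at 195, Xenon's profit is π_X = (311 - 195 - q_X)q_X - (32q_X) = (116 - q_X)q_X - (32q_X).
∂π_X/∂q_X = 84 - 2q_X = 0, so q_X = 42.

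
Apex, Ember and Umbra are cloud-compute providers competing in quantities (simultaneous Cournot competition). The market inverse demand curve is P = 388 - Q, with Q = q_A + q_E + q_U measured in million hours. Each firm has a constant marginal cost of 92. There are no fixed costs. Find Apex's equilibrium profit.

Each firm earns π_i = (388 - Q)q_i - 92q_i.
First-order condition (treating rivals' output as given): 296 - 2q_i - Σ_{j≠i} q_j = 0.
By symmetry each firm produces the same amount; substituting Σ_{j≠i} q_j = 2q_i yields q_i = 296/4 = 74.
Price P = 388 - 222 = 166.
Apex's profit: (166 - 92)·74 = 5476.

5476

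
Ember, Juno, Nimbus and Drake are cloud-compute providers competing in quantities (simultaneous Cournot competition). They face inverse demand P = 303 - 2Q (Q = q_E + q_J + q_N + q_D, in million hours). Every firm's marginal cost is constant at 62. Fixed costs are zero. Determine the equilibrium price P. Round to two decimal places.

110.20

Each firm earns π_i = (303 - 2Q)q_i - 62q_i.
First-order condition (treating rivals' output as given): 241 - 4q_i - 2·Σ_{j≠i} q_j = 0.
With identical firms every q_j equals q_i, so Σ_{j≠i} q_j = 3q_i and 241 = 10q_i, giving q_i = 241/10.
Total output Q = 482/5, so price P = 303 - 2·(482/5) = 551/5.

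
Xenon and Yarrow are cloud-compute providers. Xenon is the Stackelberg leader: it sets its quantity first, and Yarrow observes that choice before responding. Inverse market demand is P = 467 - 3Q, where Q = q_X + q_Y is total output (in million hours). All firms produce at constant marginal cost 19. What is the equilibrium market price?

The follower Yarrow best-responds to any q_X: π_Y = (467 - 3Q)q_Y - 19q_Y.
Setting the follower's marginal profit to zero, 448 - 3q_X - 6q_Y = 0, i.e. q_Y = (448 - 3q_X)/6.
Xenon substitutes q_Y(q_X) into its own profit: π_X = q_X(467 - 3q_X - (448 - 3q_X)/2) - 19q_X = (243 - (3/2)q_X)q_X - 19q_X.
Leader FOC: 224 - 3q_X = 0, so q_X = 224/3.
Then q_Y = (448 - 3·(224/3))/6 = 112/3.
Total output Q = 112, so price P = 467 - 3·112 = 131.

131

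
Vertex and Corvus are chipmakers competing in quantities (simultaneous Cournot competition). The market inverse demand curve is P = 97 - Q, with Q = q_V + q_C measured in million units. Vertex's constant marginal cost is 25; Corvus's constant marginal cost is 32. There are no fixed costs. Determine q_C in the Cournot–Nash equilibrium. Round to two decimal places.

Vertex's profit: π_V = (97 - Q)q_V - (25q_V). Setting ∂π_V/∂q_V = 0: 72 - 2q_V - (q_C) = 0.
Corvus's profit: π_C = (97 - Q)q_C - (32q_C). Setting ∂π_C/∂q_C = 0: 65 - 2q_C - (q_V) = 0.
Rearranging gives the reaction functions q_V = (72 - q_C)/2 and q_C = (65 - q_V)/2.
Substituting one into the other gives q_V = 79/3 and q_C = 58/3.

19.33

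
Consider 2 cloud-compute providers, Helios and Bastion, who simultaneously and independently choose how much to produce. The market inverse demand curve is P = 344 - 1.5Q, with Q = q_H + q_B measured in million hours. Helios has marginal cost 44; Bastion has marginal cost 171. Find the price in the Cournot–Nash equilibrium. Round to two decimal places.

186.33

Helios's profit: π_H = (344 - 1.5Q)q_H - (44q_H). Setting ∂π_H/∂q_H = 0: 300 - 3q_H - (3/2)(q_B) = 0.
Bastion's profit: π_B = (344 - 1.5Q)q_B - (171q_B). Setting ∂π_B/∂q_B = 0: 173 - 3q_B - (3/2)(q_H) = 0.
Rearranging gives the reaction functions q_H = (300 - (3/2)q_B)/3 and q_B = (173 - (3/2)q_H)/3.
Solving the pair: q_H = 854/9, q_B = 92/9.
Total output Q = 946/9, so price P = 344 - (3/2)·(946/9) = 559/3.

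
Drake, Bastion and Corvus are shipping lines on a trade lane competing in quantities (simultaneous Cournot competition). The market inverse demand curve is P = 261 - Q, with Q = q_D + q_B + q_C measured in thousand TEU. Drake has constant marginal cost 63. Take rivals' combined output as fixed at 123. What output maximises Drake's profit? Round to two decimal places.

With rivals' combined output fixed at 123, Drake's profit is π_D = (261 - 123 - q_D)q_D - (63q_D) = (138 - q_D)q_D - (63q_D).
∂π_D/∂q_D = 75 - 2q_D = 0, so q_D = 75/2.

37.50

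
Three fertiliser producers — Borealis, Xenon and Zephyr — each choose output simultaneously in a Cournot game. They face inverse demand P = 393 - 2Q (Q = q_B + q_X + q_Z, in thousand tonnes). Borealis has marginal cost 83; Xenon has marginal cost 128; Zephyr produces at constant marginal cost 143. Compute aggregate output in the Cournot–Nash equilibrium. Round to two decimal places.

103.13

Borealis's profit: π_B = (393 - 2Q)q_B - (83q_B). Setting ∂π_B/∂q_B = 0: 310 - 4q_B - 2(q_X + q_Z) = 0.
Xenon's profit: π_X = (393 - 2Q)q_X - (128q_X). Setting ∂π_X/∂q_X = 0: 265 - 4q_X - 2(q_B + q_Z) = 0.
Zephyr's profit: π_Z = (393 - 2Q)q_Z - (143q_Z). Setting ∂π_Z/∂q_Z = 0: 250 - 4q_Z - 2(q_B + q_X) = 0.
Adding the 3 conditions: 825 − 4Q − 4Q = 0, i.e. Q = 825/8.
Back-substituting: q_B = (310 − 825/4)/2 = 415/8, q_X = (265 − 825/4)/2 = 235/8, q_Z = (250 − 825/4)/2 = 175/8.
Total output Q = 415/8 + 235/8 + 175/8 = 825/8.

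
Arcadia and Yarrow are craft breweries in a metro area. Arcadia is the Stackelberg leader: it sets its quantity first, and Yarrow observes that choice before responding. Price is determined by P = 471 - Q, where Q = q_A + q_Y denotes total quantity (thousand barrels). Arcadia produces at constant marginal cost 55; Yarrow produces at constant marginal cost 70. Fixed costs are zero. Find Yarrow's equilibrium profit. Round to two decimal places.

Solve by backward induction. Given q_A, the follower Yarrow maximises π_Y = (471 - q_A - q_Y)q_Y - 70q_Y.
∂π_Y/∂q_Y = 401 - q_A - 2q_Y = 0 gives the reaction function q_Y = (401 - q_A)/2.
Arcadia substitutes q_Y(q_A) into its own profit: π_A = q_A(471 - q_A - (401 - q_A)/2) - 55q_A = (541/2 - (1/2)q_A)q_A - 55q_A.
Leader FOC: 431/2 - q_A = 0, so q_A = 431/2.
Then q_Y = (401 - 431/2)/2 = 371/4.
Price P = 471 - 1233/4 = 651/4.
Yarrow's profit: (651/4 - 70)·(371/4) = 8602.5625.

8602.56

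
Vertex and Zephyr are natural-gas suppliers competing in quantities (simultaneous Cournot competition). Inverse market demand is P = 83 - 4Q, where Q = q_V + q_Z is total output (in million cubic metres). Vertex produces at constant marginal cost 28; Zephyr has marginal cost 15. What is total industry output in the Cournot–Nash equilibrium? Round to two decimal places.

Vertex's profit: π_V = (83 - 4Q)q_V - (28q_V). Setting ∂π_V/∂q_V = 0: 55 - 8q_V - 4(q_Z) = 0.
Zephyr's first-order condition: 68 - 8q_Z - 4(q_V) = 0.
Best responses: q_V = (55 - 4q_Z)/8, q_Z = (68 - 4q_V)/8.
Solving the pair: q_V = 7/2, q_Z = 27/4.
Total output Q = 7/2 + 27/4 = 41/4.

10.25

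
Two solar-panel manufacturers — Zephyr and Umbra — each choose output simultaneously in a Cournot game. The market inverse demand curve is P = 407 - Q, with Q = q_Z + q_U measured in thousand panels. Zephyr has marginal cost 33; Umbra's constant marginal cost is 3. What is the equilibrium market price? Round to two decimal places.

147.67

Zephyr's profit: π_Z = (407 - Q)q_Z - (33q_Z). Setting ∂π_Z/∂q_Z = 0: 374 - 2q_Z - (q_U) = 0.
Umbra's profit: π_U = (407 - Q)q_U - (3q_U). Setting ∂π_U/∂q_U = 0: 404 - 2q_U - (q_Z) = 0.
Best responses: q_Z = (374 - q_U)/2, q_U = (404 - q_Z)/2.
Substituting one into the other gives q_Z = 344/3 and q_U = 434/3.
Total output Q = 778/3, so price P = 407 - 778/3 = 443/3.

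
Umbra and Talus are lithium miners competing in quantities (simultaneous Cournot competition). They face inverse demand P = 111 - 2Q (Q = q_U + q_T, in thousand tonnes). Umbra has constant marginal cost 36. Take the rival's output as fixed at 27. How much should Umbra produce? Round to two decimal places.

With the rival's output fixed at 27, Umbra's profit is π_U = (111 - 2·27 - 2q_U)q_U - (36q_U) = (57 - 2q_U)q_U - (36q_U).
∂π_U/∂q_U = 21 - 4q_U = 0, so q_U = 21/4.

5.25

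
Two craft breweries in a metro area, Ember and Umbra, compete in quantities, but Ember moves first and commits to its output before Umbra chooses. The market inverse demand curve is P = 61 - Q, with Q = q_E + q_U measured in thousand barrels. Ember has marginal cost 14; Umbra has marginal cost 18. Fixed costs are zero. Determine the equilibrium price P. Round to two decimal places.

The follower Umbra best-responds to any q_E: π_U = (61 - Q)q_U - 18q_U.
∂π_U/∂q_U = 43 - q_E - 2q_U = 0 gives the reaction function q_U = (43 - q_E)/2.
Ember substitutes q_U(q_E) into its own profit: π_E = q_E(61 - q_E - (43 - q_E)/2) - 14q_E = (79/2 - (1/2)q_E)q_E - 14q_E.
The leader's first-order condition 51/2 - q_E = 0 yields q_E = 51/2.
Then q_U = (43 - 51/2)/2 = 35/4.
Total output Q = 137/4, so price P = 61 - 137/4 = 107/4.

26.75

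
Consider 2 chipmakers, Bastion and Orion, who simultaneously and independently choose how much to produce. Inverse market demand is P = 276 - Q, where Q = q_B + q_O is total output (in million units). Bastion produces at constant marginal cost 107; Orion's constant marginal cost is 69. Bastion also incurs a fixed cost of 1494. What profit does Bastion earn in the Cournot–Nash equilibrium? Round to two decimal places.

412.78

Bastion's profit: π_B = (276 - Q)q_B - (107q_B). Setting ∂π_B/∂q_B = 0: 169 - 2q_B - (q_O) = 0.
Orion's profit: π_O = (276 - Q)q_O - (69q_O). Setting ∂π_O/∂q_O = 0: 207 - 2q_O - (q_B) = 0.
So q_B = (169 - q_O)/2 and q_O = (207 - q_B)/2.
Substituting one into the other gives q_B = 131/3 and q_O = 245/3.
Price P = 276 - 376/3 = 452/3.
Bastion's profit: (452/3 - 107)·(131/3) - 1494 = 412.7778.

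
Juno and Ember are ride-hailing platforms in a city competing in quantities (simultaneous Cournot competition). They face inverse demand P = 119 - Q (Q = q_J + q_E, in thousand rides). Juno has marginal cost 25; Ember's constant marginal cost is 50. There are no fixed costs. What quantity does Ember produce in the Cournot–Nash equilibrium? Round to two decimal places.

14.67

Juno's profit: π_J = (119 - Q)q_J - (25q_J). Setting ∂π_J/∂q_J = 0: 94 - 2q_J - (q_E) = 0.
Ember's first-order condition: 69 - 2q_E - (q_J) = 0.
So q_J = (94 - q_E)/2 and q_E = (69 - q_J)/2.
Substituting one into the other gives q_J = 119/3 and q_E = 44/3.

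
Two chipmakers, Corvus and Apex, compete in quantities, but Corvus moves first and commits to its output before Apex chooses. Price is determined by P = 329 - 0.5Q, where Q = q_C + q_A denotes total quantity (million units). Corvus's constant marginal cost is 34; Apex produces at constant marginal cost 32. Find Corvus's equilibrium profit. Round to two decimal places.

The follower Apex best-responds to any q_C: π_A = (329 - 0.5Q)q_A - 32q_A.
Follower FOC: 297 - (1/2)q_C - q_A = 0, so q_A(q_C) = (297 - (1/2)q_C).
The leader anticipates this reaction. Substituting into P = 329 - 0.5Q gives P = 361/2 - (1/4)q_C, so π_C = (361/2 - (1/4)q_C)q_C - 34q_C.
The leader's first-order condition 293/2 - (1/2)q_C = 0 yields q_C = 293.
Then q_A = (297 - (1/2)·293) = 301/2.
Price P = 329 - (1/2)·(887/2) = 429/4.
Corvus's profit: (429/4 - 34)·293 = 21462.2500.

21462.25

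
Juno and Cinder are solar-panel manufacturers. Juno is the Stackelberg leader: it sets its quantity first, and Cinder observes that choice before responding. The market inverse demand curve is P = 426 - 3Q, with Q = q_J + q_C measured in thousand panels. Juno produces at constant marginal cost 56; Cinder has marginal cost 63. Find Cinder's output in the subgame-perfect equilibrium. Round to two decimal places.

Solve by backward induction. Given q_J, the follower Cinder maximises π_C = (426 - 3q_J - 3q_C)q_C - 63q_C.
Follower FOC: 363 - 3q_J - 6q_C = 0, so q_C(q_J) = (363 - 3q_J)/6.
The leader anticipates this reaction. Substituting into P = 426 - 3Q gives P = 489/2 - (3/2)q_J, so π_J = (489/2 - (3/2)q_J)q_J - 56q_J.
Leader FOC: 377/2 - 3q_J = 0, so q_J = 377/6.
Then q_C = (363 - 3·(377/6))/6 = 349/12.

29.08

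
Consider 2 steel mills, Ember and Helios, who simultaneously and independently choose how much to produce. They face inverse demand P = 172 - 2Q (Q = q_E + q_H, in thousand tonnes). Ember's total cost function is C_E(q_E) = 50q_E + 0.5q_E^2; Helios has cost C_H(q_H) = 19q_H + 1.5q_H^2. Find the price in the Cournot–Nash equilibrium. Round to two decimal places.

103.03

Ember's profit: π_E = (172 - 2Q)q_E - (50q_E + (1/2)q_E²). Setting ∂π_E/∂q_E = 0: 122 - 5q_E - 2(q_H) = 0.
Helios's profit: π_H = (172 - 2Q)q_H - (19q_H + (3/2)q_H²). Setting ∂π_H/∂q_H = 0: 153 - 7q_H - 2(q_E) = 0.
Rearranging gives the reaction functions q_E = (122 - 2q_H)/5 and q_H = (153 - 2q_E)/7.
Substituting one into the other gives q_E = 548/31 and q_H = 521/31.
Total output Q = 1069/31, so price P = 172 - 2·(1069/31) = 103.0323.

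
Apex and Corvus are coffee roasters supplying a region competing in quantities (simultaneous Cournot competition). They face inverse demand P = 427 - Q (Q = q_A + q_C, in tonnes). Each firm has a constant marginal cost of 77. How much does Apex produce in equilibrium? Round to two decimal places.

Each firm earns π_i = (427 - Q)q_i - 77q_i.
First-order condition (treating rivals' output as given): 350 - 2q_i - q_j = 0.
With identical firms every q_j equals q_i, so q_j = q_i and 350 = 3q_i, giving q_i = 350/3.

116.67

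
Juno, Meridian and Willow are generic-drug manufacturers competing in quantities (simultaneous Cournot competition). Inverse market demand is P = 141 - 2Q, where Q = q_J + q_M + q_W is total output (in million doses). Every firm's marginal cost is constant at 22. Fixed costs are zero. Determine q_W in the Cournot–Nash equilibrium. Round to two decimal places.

Each firm earns π_i = (141 - 2Q)q_i - 22q_i.
Setting ∂π_i/∂q_i = 0 with rivals' quantities fixed: 119 - 4q_i - 2·Σ_{j≠i} q_j = 0.
With identical firms every q_j equals q_i, so Σ_{j≠i} q_j = 2q_i and 119 = 8q_i, giving q_i = 119/8.

14.88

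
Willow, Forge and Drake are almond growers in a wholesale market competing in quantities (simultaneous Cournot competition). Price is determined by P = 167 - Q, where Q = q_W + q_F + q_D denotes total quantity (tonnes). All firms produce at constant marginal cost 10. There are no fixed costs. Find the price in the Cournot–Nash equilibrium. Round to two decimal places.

49.25

A representative firm's profit is π_i = q_i(167 - Q) - 10q_i.
First-order condition (treating rivals' output as given): 157 - 2q_i - Σ_{j≠i} q_j = 0.
With identical firms every q_j equals q_i, so Σ_{j≠i} q_j = 2q_i and 157 = 4q_i, giving q_i = 157/4.
Total output Q = 471/4, so price P = 167 - 471/4 = 197/4.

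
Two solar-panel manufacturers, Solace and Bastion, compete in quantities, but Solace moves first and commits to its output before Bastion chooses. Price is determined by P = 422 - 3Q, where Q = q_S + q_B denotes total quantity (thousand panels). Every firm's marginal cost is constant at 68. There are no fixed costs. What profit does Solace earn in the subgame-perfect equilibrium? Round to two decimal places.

5221.50

The follower Bastion best-responds to any q_S: π_B = (422 - 3Q)q_B - 68q_B.
Setting the follower's marginal profit to zero, 354 - 3q_S - 6q_B = 0, i.e. q_B = (354 - 3q_S)/6.
The leader anticipates this reaction. Substituting into P = 422 - 3Q gives P = 245 - (3/2)q_S, so π_S = (245 - (3/2)q_S)q_S - 68q_S.
Maximising: ∂π_S/∂q_S = 177 - 3q_S = 0, giving q_S = 59.
Then q_B = (354 - 3·59)/6 = 59/2.
Price P = 422 - 3·(177/2) = 313/2.
Solace's profit: (313/2 - 68)·59 = 5221.5000.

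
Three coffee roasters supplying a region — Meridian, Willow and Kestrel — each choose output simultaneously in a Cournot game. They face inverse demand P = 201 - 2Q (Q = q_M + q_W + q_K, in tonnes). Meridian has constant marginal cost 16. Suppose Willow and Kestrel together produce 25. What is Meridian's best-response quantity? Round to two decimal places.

With rivals' combined output fixed at 25, Meridian's profit is π_M = (201 - 2·25 - 2q_M)q_M - (16q_M) = (151 - 2q_M)q_M - (16q_M).
∂π_M/∂q_M = 135 - 4q_M = 0, so q_M = 135/4.

33.75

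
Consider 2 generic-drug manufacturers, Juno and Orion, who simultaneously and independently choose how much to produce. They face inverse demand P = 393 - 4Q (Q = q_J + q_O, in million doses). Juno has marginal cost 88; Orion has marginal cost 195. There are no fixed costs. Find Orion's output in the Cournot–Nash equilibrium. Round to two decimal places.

Juno's profit: π_J = (393 - 4Q)q_J - (88q_J). Setting ∂π_J/∂q_J = 0: 305 - 8q_J - 4(q_O) = 0.
Orion's first-order condition: 198 - 8q_O - 4(q_J) = 0.
Rearranging gives the reaction functions q_J = (305 - 4q_O)/8 and q_O = (198 - 4q_J)/8.
Solving the pair: q_J = 103/3, q_O = 91/12.

7.58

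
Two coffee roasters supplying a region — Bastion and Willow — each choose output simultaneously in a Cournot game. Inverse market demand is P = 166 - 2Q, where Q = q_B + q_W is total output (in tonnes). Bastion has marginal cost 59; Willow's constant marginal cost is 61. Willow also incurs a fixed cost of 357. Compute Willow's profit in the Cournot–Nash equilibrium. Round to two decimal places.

Bastion's profit: π_B = (166 - 2Q)q_B - (59q_B). Setting ∂π_B/∂q_B = 0: 107 - 4q_B - 2(q_W) = 0.
Willow's profit: π_W = (166 - 2Q)q_W - (61q_W). Setting ∂π_W/∂q_W = 0: 105 - 4q_W - 2(q_B) = 0.
So q_B = (107 - 2q_W)/4 and q_W = (105 - 2q_B)/4.
Solving the pair: q_B = 109/6, q_W = 103/6.
Price P = 166 - 2·(106/3) = 286/3.
Willow's profit: (286/3 - 61)·(103/6) - 357 = 232.3889.

232.39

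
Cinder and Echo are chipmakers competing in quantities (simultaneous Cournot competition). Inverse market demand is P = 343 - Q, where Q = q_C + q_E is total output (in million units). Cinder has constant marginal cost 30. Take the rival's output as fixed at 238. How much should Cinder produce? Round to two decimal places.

37.50

With the rival's output fixed at 238, Cinder's profit is π_C = (343 - 238 - q_C)q_C - (30q_C) = (105 - q_C)q_C - (30q_C).
∂π_C/∂q_C = 75 - 2q_C = 0, so q_C = 75/2.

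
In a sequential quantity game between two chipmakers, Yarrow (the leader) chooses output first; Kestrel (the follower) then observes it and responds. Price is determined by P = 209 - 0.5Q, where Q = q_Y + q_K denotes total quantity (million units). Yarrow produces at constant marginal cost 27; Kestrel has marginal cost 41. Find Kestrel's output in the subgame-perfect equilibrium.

70

The follower Kestrel best-responds to any q_Y: π_K = (209 - 0.5Q)q_K - 41q_K.
∂π_K/∂q_K = 168 - (1/2)q_Y - q_K = 0 gives the reaction function q_K = (168 - (1/2)q_Y).
The leader anticipates this reaction. Substituting into P = 209 - 0.5Q gives P = 125 - (1/4)q_Y, so π_Y = (125 - (1/4)q_Y)q_Y - 27q_Y.
Maximising: ∂π_Y/∂q_Y = 98 - (1/2)q_Y = 0, giving q_Y = 196.
Then q_K = (168 - (1/2)·196) = 70.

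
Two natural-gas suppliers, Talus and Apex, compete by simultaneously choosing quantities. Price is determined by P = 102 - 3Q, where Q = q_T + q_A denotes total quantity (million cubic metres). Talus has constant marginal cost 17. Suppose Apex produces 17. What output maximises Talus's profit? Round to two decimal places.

5.67

With the rival's output fixed at 17, Talus's profit is π_T = (102 - 3·17 - 3q_T)q_T - (17q_T) = (51 - 3q_T)q_T - (17q_T).
∂π_T/∂q_T = 34 - 6q_T = 0, so q_T = 17/3.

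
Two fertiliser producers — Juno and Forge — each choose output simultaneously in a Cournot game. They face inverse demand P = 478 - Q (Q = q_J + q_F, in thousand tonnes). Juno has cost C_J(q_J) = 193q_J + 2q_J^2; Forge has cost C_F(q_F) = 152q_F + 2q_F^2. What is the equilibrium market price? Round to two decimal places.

390.71

Juno's profit: π_J = (478 - Q)q_J - (193q_J + 2q_J²). Setting ∂π_J/∂q_J = 0: 285 - 6q_J - (q_F) = 0.
Forge's first-order condition: 326 - 6q_F - (q_J) = 0.
So q_J = (285 - q_F)/6 and q_F = (326 - q_J)/6.
Solving the pair: q_J = 1384/35, q_F = 1671/35.
Total output Q = 611/7, so price P = 478 - 611/7 = 390.7143.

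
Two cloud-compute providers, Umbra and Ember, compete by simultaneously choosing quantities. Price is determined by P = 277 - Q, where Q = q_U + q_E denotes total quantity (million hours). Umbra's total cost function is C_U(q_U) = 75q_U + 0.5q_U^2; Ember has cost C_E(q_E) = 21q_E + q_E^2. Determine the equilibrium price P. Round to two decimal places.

175.36

Umbra's profit: π_U = (277 - Q)q_U - (75q_U + (1/2)q_U²). Setting ∂π_U/∂q_U = 0: 202 - 3q_U - (q_E) = 0.
Ember's profit: π_E = (277 - Q)q_E - (21q_E + q_E²). Setting ∂π_E/∂q_E = 0: 256 - 4q_E - (q_U) = 0.
Best responses: q_U = (202 - q_E)/3, q_E = (256 - q_U)/4.
Solving the pair: q_U = 552/11, q_E = 566/11.
Total output Q = 1118/11, so price P = 277 - 1118/11 = 1929/11.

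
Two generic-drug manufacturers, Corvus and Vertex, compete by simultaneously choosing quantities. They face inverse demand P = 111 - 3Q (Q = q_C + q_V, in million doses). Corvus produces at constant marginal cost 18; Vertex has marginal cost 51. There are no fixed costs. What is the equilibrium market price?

60

Corvus's profit: π_C = (111 - 3Q)q_C - (18q_C). Setting ∂π_C/∂q_C = 0: 93 - 6q_C - 3(q_V) = 0.
Vertex's first-order condition: 60 - 6q_V - 3(q_C) = 0.
Best responses: q_C = (93 - 3q_V)/6, q_V = (60 - 3q_C)/6.
Substituting one into the other gives q_C = 14 and q_V = 3.
Total output Q = 17, so price P = 111 - 3·17 = 60.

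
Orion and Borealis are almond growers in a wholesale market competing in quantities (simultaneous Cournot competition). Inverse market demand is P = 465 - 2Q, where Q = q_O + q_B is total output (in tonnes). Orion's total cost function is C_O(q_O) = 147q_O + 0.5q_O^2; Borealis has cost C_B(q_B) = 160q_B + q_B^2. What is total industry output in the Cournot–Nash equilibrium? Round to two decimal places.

84.12

Orion's profit: π_O = (465 - 2Q)q_O - (147q_O + (1/2)q_O²). Setting ∂π_O/∂q_O = 0: 318 - 5q_O - 2(q_B) = 0.
Borealis's first-order condition: 305 - 6q_B - 2(q_O) = 0.
So q_O = (318 - 2q_B)/5 and q_B = (305 - 2q_O)/6.
Solving the pair: q_O = 649/13, q_B = 889/26.
Total output Q = 649/13 + 889/26 = 84.1154.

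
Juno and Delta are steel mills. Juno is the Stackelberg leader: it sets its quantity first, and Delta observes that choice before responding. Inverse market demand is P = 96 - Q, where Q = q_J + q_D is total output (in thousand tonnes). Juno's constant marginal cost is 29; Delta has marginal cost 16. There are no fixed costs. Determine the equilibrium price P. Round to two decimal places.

Solve by backward induction. Given q_J, the follower Delta maximises π_D = (96 - q_J - q_D)q_D - 16q_D.
Setting the follower's marginal profit to zero, 80 - q_J - 2q_D = 0, i.e. q_D = (80 - q_J)/2.
The leader anticipates this reaction. Substituting into P = 96 - Q gives P = 56 - (1/2)q_J, so π_J = (56 - (1/2)q_J)q_J - 29q_J.
The leader's first-order condition 27 - q_J = 0 yields q_J = 27.
Then q_D = (80 - 27)/2 = 53/2.
Total output Q = 107/2, so price P = 96 - 107/2 = 85/2.

42.50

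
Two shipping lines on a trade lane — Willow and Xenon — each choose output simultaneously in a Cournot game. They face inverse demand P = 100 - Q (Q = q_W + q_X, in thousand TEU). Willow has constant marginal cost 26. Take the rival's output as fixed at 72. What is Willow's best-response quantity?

1

With the rival's output fixed at 72, Willow's profit is π_W = (100 - 72 - q_W)q_W - (26q_W) = (28 - q_W)q_W - (26q_W).
∂π_W/∂q_W = 2 - 2q_W = 0, so q_W = 1.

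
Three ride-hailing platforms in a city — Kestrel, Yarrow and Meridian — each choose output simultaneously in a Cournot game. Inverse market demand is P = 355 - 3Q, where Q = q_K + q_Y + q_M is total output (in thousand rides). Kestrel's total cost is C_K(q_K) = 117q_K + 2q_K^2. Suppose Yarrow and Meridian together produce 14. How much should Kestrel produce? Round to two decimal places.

19.60

With rivals' combined output fixed at 14, Kestrel's profit is π_K = (355 - 3·14 - 3q_K)q_K - (117q_K + 2q_K²) = (313 - 3q_K)q_K - (117q_K + 2q_K²).
∂π_K/∂q_K = 196 - 10q_K = 0, so q_K = 98/5.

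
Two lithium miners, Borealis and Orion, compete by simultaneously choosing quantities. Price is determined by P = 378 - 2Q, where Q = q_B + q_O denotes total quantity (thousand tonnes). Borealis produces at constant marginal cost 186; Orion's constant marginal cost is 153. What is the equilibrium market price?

Borealis's profit: π_B = (378 - 2Q)q_B - (186q_B). Setting ∂π_B/∂q_B = 0: 192 - 4q_B - 2(q_O) = 0.
Orion's first-order condition: 225 - 4q_O - 2(q_B) = 0.
Rearranging gives the reaction functions q_B = (192 - 2q_O)/4 and q_O = (225 - 2q_B)/4.
Solving the pair: q_B = 53/2, q_O = 43.
Total output Q = 139/2, so price P = 378 - 2·(139/2) = 239.

239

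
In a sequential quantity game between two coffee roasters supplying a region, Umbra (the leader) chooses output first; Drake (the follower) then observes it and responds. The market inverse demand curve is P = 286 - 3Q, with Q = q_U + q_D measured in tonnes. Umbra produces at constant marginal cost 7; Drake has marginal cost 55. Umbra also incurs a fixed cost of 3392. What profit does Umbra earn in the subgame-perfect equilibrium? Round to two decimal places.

Solve by backward induction. Given q_U, the follower Drake maximises π_D = (286 - 3q_U - 3q_D)q_D - 55q_D.
Setting the follower's marginal profit to zero, 231 - 3q_U - 6q_D = 0, i.e. q_D = (231 - 3q_U)/6.
The leader anticipates this reaction. Substituting into P = 286 - 3Q gives P = 341/2 - (3/2)q_U, so π_U = (341/2 - (3/2)q_U)q_U - 7q_U.
Maximising: ∂π_U/∂q_U = 327/2 - 3q_U = 0, giving q_U = 109/2.
Then q_D = (231 - 3·(109/2))/6 = 45/4.
Price P = 286 - 3·(263/4) = 355/4.
Umbra's profit: (355/4 - 7)·(109/2) - 3392 = 1063.3750.

1063.38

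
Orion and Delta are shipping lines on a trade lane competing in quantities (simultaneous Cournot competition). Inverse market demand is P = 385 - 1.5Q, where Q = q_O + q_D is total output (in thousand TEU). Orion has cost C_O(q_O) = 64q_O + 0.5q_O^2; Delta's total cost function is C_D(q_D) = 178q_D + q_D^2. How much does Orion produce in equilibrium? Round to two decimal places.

72.93

Orion's profit: π_O = (385 - 1.5Q)q_O - (64q_O + (1/2)q_O²). Setting ∂π_O/∂q_O = 0: 321 - 4q_O - (3/2)(q_D) = 0.
Delta's first-order condition: 207 - 5q_D - (3/2)(q_O) = 0.
Rearranging gives the reaction functions q_O = (321 - (3/2)q_D)/4 and q_D = (207 - (3/2)q_O)/5.
Solving the pair: q_O = 72.9296, q_D = 1386/71.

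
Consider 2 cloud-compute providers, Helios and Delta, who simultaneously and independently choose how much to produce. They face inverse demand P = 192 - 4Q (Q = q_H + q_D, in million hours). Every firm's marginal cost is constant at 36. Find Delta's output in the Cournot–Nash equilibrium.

A representative firm's profit is π_i = q_i(192 - 4Q) - 36q_i.
Setting ∂π_i/∂q_i = 0 with rivals' quantities fixed: 156 - 8q_i - 4q_j = 0.
With identical firms every q_j equals q_i, so q_j = q_i and 156 = 12q_i, giving q_i = 13.

13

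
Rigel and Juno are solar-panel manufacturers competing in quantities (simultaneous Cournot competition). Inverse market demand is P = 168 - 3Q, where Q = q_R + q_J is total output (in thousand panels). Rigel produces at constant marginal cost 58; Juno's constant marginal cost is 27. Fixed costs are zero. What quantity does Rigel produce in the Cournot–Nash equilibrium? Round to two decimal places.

Rigel's profit: π_R = (168 - 3Q)q_R - (58q_R). Setting ∂π_R/∂q_R = 0: 110 - 6q_R - 3(q_J) = 0.
Juno's first-order condition: 141 - 6q_J - 3(q_R) = 0.
Best responses: q_R = (110 - 3q_J)/6, q_J = (141 - 3q_R)/6.
Substituting one into the other gives q_R = 79/9 and q_J = 172/9.

8.78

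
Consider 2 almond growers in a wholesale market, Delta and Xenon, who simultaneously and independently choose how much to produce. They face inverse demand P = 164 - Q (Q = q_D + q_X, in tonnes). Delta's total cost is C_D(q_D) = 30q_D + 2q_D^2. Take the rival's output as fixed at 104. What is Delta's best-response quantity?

With the rival's output fixed at 104, Delta's profit is π_D = (164 - 104 - q_D)q_D - (30q_D + 2q_D²) = (60 - q_D)q_D - (30q_D + 2q_D²).
∂π_D/∂q_D = 30 - 6q_D = 0, so q_D = 5.

5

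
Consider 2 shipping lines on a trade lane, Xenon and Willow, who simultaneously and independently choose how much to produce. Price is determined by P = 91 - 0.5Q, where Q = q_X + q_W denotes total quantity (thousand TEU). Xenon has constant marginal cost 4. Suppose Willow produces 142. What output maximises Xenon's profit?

With the rival's output fixed at 142, Xenon's profit is π_X = (91 - (1/2)·142 - (1/2)q_X)q_X - (4q_X) = (20 - (1/2)q_X)q_X - (4q_X).
∂π_X/∂q_X = 16 - q_X = 0, so q_X = 16.

16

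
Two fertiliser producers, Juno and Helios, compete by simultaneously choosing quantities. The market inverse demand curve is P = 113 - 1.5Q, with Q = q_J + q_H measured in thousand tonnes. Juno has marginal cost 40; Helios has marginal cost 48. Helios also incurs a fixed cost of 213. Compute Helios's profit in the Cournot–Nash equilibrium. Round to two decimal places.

Juno's profit: π_J = (113 - 1.5Q)q_J - (40q_J). Setting ∂π_J/∂q_J = 0: 73 - 3q_J - (3/2)(q_H) = 0.
Helios's first-order condition: 65 - 3q_H - (3/2)(q_J) = 0.
Rearranging gives the reaction functions q_J = (73 - (3/2)q_H)/3 and q_H = (65 - (3/2)q_J)/3.
Solving the pair: q_J = 18, q_H = 38/3.
Price P = 113 - (3/2)·(92/3) = 67.
Helios's profit: (67 - 48)·(38/3) - 213 = 83/3.

27.67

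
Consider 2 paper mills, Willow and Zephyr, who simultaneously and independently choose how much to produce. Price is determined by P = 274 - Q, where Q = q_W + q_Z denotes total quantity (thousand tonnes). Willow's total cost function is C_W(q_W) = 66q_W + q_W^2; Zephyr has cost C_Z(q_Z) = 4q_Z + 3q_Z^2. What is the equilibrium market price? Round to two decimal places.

Willow's profit: π_W = (274 - Q)q_W - (66q_W + q_W²). Setting ∂π_W/∂q_W = 0: 208 - 4q_W - (q_Z) = 0.
Zephyr's first-order condition: 270 - 8q_Z - (q_W) = 0.
Best responses: q_W = (208 - q_Z)/4, q_Z = (270 - q_W)/8.
Solving the pair: q_W = 1394/31, q_Z = 872/31.
Total output Q = 73.0968, so price P = 274 - 73.0968 = 200.9032.

200.90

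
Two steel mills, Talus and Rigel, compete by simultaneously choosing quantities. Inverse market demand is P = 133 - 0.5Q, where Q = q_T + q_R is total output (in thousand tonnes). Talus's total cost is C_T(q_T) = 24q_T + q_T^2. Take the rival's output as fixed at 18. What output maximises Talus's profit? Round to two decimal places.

With the rival's output fixed at 18, Talus's profit is π_T = (133 - (1/2)·18 - (1/2)q_T)q_T - (24q_T + q_T²) = (124 - (1/2)q_T)q_T - (24q_T + q_T²).
∂π_T/∂q_T = 100 - 3q_T = 0, so q_T = 100/3.

33.33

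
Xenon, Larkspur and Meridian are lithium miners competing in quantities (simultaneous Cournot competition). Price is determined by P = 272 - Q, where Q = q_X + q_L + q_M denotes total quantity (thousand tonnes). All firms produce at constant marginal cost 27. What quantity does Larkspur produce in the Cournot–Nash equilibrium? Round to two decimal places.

61.25

Each firm earns π_i = (272 - Q)q_i - 27q_i.
Setting ∂π_i/∂q_i = 0 with rivals' quantities fixed: 245 - 2q_i - Σ_{j≠i} q_j = 0.
By symmetry each firm produces the same amount; substituting Σ_{j≠i} q_j = 2q_i yields q_i = 245/4.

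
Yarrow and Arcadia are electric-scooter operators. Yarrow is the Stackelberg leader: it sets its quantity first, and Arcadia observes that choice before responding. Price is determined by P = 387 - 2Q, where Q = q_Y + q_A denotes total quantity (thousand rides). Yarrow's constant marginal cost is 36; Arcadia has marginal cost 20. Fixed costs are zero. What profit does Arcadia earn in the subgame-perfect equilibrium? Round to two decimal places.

The follower Arcadia best-responds to any q_Y: π_A = (387 - 2Q)q_A - 20q_A.
Follower FOC: 367 - 2q_Y - 4q_A = 0, so q_A(q_Y) = (367 - 2q_Y)/4.
Yarrow substitutes q_A(q_Y) into its own profit: π_Y = q_Y(387 - 2q_Y - (367 - 2q_Y)/2) - 36q_Y = (407/2 - q_Y)q_Y - 36q_Y.
Maximising: ∂π_Y/∂q_Y = 335/2 - 2q_Y = 0, giving q_Y = 335/4.
Then q_A = (367 - 2·(335/4))/4 = 399/8.
Price P = 387 - 2·(1069/8) = 479/4.
Arcadia's profit: (479/4 - 20)·(399/8) = 4975.0313.

4975.03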